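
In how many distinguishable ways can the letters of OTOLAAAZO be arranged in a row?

10080

OTOLAAAZO has 9 letters with A appearing 3 times and O appearing 3 times.
So there are 9! / (3!·3!) = 10080 distinguishable arrangements.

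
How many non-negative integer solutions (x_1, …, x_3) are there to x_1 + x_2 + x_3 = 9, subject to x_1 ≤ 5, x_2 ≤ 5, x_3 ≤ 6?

29

Without the upper bounds there are C(11,2) = 55 ways to split 9 among 3 variables.
Subtract solutions that violate a single cap (substitute x_i' = x_i − (cap_i+1)): x_1 ≥ 6 gives C(5,2) = 10; x_2 ≥ 6 gives C(5,2) = 10; x_3 ≥ 7 gives C(4,2) = 6. Together 26.
No two caps can be exceeded simultaneously, so the pair terms are all 0.
By inclusion–exclusion the count is 55 − 26 + 0 = 29.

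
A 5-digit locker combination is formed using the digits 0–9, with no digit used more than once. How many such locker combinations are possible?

30240

With no repetition, fill the 5 digits in order: 10 choices, then 9, down to 6.
That product is 10 × 9 × 8 × 7 × 6 = 30240.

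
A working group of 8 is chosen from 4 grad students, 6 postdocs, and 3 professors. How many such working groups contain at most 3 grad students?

Split by how many grad students are chosen (0 through 3).
Sum: C(4,0)·C(9,8) + C(4,1)·C(9,7) + C(4,2)·C(9,6) + C(4,3)·C(9,5) = 9 + 144 + 504 + 504 = 1161.

1161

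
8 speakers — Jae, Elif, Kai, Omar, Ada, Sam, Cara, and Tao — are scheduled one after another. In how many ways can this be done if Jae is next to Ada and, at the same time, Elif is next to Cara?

2880

Treat {Jae,Ada} as one block (2 orders) and {Elif,Cara} as another (2 orders).
That leaves 6 units to arrange: 2 × 2 × 6! = 4 × 720 = 2880.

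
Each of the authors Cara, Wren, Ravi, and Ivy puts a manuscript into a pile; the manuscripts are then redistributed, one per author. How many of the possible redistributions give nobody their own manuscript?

Count assignments avoiding every fixed point. For any j of the 4 authors fixed to their own manuscript, the other 4−j can be arranged in (4−j)! ways.
By inclusion–exclusion this is Σ_{j=0}^{4} (−1)^j C(4,j)·(4−j)!.
Computing: 24 − 24 + 12 − 4 + 1 = 9.

9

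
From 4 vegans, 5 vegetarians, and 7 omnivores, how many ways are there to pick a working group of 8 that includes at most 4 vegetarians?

12705

Split by how many vegetarians are chosen (0 through 4).
Sum: C(5,0)·C(11,8) + C(5,1)·C(11,7) + C(5,2)·C(11,6) + C(5,3)·C(11,5) + C(5,4)·C(11,4) = 165 + 1650 + 4620 + 4620 + 1650 = 12705.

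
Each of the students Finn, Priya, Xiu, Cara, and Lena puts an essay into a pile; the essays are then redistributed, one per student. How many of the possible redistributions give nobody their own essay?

This is the derangement count D_5: permutations of 5 items with no fixed point.
By inclusion–exclusion this is Σ_{j=0}^{5} (−1)^j C(5,j)·(5−j)!.
Computing: 120 − 120 + 60 − 20 + 5 − 1 = 44.

44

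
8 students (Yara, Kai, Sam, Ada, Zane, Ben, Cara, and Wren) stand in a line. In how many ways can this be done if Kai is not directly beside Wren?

30240

There are 8! = 40320 arrangements in all. If Kai and Wren are adjacent, merging them into one block gives 2·(7)! = 10080 arrangements.
Complementary counting: 40320 − 10080 = 30240.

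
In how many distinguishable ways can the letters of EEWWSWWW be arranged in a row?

168

The 8 letters of EEWWSWWW have repeats: E appearing twice and W appearing 5 times.
Dividing 8! = 40320 by 5!·2! = 240 for the repeated letters gives 168.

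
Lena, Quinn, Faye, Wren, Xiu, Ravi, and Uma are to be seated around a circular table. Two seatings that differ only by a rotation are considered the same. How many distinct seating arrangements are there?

720

Around a circle, 7 distinct people have 7!/7 = (6)! = 720 rotationally distinct seatings.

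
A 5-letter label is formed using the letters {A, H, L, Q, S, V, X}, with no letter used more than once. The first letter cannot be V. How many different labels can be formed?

The first letter has 7−1 = 6 choices (anything except V).
The remaining 4 letters are filled from the other 6 symbols without repetition: 6 × 5 × 4 × 3 = 360.
Total: 6 × 360 = 2160.

2160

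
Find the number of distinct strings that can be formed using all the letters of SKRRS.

SKRRS has 5 letters with R appearing twice and S appearing twice.
Dividing 5! = 120 by 2!·2! = 4 for the repeated letters gives 30.

30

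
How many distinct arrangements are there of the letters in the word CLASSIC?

The 7 letters of CLASSIC have repeats: C appearing twice and S appearing twice.
So there are 7! / (2!·2!) = 1260 distinguishable arrangements.

1260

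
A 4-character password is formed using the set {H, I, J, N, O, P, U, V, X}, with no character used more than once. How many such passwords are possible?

With no repetition, fill the 4 characters in order: 9 choices, then 8, down to 6.
9 × 8 × 7 × 6 = 3024.

3024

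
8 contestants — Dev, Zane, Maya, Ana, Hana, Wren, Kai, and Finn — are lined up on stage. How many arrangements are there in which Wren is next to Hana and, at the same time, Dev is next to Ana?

2880

Treat {Wren,Hana} as one block (2 orders) and {Dev,Ana} as another (2 orders).
That leaves 6 units to arrange: 2 × 2 × 6! = 4 × 720 = 2880.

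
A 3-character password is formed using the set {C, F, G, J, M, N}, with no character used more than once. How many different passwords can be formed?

This is a permutation of 3 out of 6: P(6,3) = 6!/3!.
6 × 5 × 4 = 120.

120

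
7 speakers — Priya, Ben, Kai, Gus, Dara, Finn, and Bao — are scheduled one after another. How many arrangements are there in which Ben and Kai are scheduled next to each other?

Place the 5 others and the Ben-Kai pair as 6 objects in a line; the pair has 2 internal arrangements.
So the count is 2·(6)! = 1440.

1440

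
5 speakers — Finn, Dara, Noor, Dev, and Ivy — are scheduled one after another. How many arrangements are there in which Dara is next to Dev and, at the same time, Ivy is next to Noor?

Treat {Dara,Dev} as one block (2 orders) and {Ivy,Noor} as another (2 orders).
That leaves 3 units to arrange: 2 × 2 × 3! = 4 × 6 = 24.

24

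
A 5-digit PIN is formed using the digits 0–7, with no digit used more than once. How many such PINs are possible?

This is a permutation of 5 out of 8: P(8,5) = 8!/3!.
That product is 8 × 7 × 6 × 5 × 4 = 6720.

6720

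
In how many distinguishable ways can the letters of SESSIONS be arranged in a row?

SESSIONS has 8 letters with S appearing 4 times.
Dividing 8! = 40320 by 4! = 24 for the repeated letters gives 1680.

1680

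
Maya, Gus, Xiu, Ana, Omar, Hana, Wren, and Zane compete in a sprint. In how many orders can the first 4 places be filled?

There are 8 choices for 1st place, 7 for 2nd, and so on down to 5 for position 4.
That gives 8 × 7 × 6 × 5 = 1680.

1680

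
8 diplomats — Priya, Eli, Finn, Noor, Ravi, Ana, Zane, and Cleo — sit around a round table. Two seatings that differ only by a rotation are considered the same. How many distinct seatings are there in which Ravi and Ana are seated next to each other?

1440

Treat {Ravi, Ana} as one unit (2 internal orders) and seat the resulting 7 units around the table: (6)! circular arrangements.
So 2 × (6)! = 2 × 720 = 1440.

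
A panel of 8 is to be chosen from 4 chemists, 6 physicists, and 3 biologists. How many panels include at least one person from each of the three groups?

1233

Unrestricted: C(13,8) = 1287 ways to pick any 8 of the 13.
Subtract selections that omit an entire group: no chemists → C(9,8) = 9; no physicists → C(7,8) = 0; no biologists → C(10,8) = 45.
Add back selections omitting two groups (i.e. drawn from a single group): C(4,8) + C(6,8) + C(3,8) = 0.
By inclusion–exclusion: 1287 − 54 + 0 = 1233.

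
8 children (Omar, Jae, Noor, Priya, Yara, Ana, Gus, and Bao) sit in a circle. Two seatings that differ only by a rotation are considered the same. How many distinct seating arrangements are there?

5040

Fix one person's seat to break rotational symmetry; the remaining 7 people can be arranged in (7)! = 5040 ways.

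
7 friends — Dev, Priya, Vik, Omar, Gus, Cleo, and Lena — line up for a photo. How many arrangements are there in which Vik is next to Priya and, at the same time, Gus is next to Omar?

Treat {Vik,Priya} as one block (2 orders) and {Gus,Omar} as another (2 orders).
That leaves 5 units to arrange: 2 × 2 × 5! = 4 × 120 = 480.

480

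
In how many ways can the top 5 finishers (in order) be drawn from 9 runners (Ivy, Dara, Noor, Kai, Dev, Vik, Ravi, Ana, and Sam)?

There are 9 choices for 1st place, 8 for 2nd, and so on down to 5 for position 5.
That gives 9 × 8 × 7 × 6 × 5 = 15120.

15120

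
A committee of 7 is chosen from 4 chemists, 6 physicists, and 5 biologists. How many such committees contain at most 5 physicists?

Split by how many physicists are chosen (0 through 5).
Sum: C(6,0)·C(9,7) + C(6,1)·C(9,6) + C(6,2)·C(9,5) + C(6,3)·C(9,4) + C(6,4)·C(9,3) + C(6,5)·C(9,2) = 36 + 504 + 1890 + 2520 + 1260 + 216 = 6426.

6426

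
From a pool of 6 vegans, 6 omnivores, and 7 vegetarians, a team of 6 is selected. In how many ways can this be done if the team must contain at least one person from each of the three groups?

22785

Unrestricted: C(19,6) = 27132 ways to pick any 6 of the 19.
Selections missing a whole group: no vegans → C(13,6) = 1716; no omnivores → C(13,6) = 1716; no vegetarians → C(12,6) = 924.
Add back selections omitting two groups (i.e. drawn from a single group): C(6,6) + C(6,6) + C(7,6) = 9.
By inclusion–exclusion: 27132 − 4356 + 9 = 22785.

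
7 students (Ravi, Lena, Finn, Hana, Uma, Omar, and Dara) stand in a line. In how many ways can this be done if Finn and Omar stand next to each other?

1440

Glue Finn and Omar into one block (2 internal orders), leaving 6 units to arrange in a row.
That gives 2 × 6! = 2 × 720 = 1440.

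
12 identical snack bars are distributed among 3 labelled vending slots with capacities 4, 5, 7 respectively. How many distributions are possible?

15

Ignoring the caps, the number of non-negative solutions to x_1+…+x_3 = 12 is C(14,2) = 91.
Subtract solutions that violate a single cap (substitute x_i' = x_i − (cap_i+1)): x_1 ≥ 5 gives C(9,2) = 36; x_2 ≥ 6 gives C(8,2) = 28; x_3 ≥ 8 gives C(6,2) = 15. Together 79.
Add back pairs where two caps are both exceeded: 3 + 0 + 0 = 3.
By inclusion–exclusion the count is 91 − 79 + 3 = 15.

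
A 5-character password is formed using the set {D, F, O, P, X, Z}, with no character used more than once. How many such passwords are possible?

With no repetition, fill the 5 characters in order: 6 choices, then 5, down to 2.
6 × 5 × 4 × 3 × 2 = 720.

720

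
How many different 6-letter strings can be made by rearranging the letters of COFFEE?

Letter multiplicities in COFFEE: C×1, E×2, F×2, O×1.
The number of distinct arrangements is 6!/(2!·2!) = 720/4 = 180.

180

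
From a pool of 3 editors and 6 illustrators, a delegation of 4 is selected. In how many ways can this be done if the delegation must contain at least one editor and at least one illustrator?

Unrestricted: C(9,4) = 126 ways to pick any 4 of the 9.
Selections missing a whole group: no editors → C(6,4) = 15; no illustrators → C(3,4) = 0.
Both groups omitted at once is impossible, so 126 − 15 = 111.

111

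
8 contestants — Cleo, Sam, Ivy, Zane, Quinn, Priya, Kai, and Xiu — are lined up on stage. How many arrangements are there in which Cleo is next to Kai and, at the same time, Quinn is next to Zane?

Treat {Cleo,Kai} as one block (2 orders) and {Quinn,Zane} as another (2 orders).
That leaves 6 units to arrange: 2 × 2 × 6! = 4 × 720 = 2880.

2880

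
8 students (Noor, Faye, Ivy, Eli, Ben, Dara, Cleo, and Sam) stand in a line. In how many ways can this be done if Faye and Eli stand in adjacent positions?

Glue Faye and Eli into one block (2 internal orders), leaving 7 units to arrange in a row.
So the count is 2·(7)! = 10080.

10080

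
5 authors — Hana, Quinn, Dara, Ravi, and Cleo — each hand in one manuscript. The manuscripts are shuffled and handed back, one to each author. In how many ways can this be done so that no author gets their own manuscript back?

44

Count assignments avoiding every fixed point. For any j of the 5 authors fixed to their own manuscript, the other 5−j can be arranged in (5−j)! ways.
By inclusion–exclusion this is Σ_{j=0}^{5} (−1)^j C(5,j)·(5−j)!.
Computing: 120 − 120 + 60 − 20 + 5 − 1 = 44.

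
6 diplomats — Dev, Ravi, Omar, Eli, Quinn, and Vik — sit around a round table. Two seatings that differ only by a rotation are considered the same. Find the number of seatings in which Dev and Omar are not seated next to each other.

72

All circular seatings of 6 people number (5)! = 120.
Those with Dev next to Omar: fuse the pair into one unit and seat 5 units around a circle — 2·(4)! = 48.
Subtracting, 120 − 48 = 72.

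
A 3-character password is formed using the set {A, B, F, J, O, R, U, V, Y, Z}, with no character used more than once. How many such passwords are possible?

This is a permutation of 3 out of 10: P(10,3) = 10!/7!.
10 × 9 × 8 = 720.

720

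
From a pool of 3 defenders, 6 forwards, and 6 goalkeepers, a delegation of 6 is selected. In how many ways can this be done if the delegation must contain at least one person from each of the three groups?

3915

Unrestricted: C(15,6) = 5005 ways to pick any 6 of the 15.
Subtract selections that omit an entire group: no defenders → C(12,6) = 924; no forwards → C(9,6) = 84; no goalkeepers → C(9,6) = 84.
Add back selections omitting two groups (i.e. drawn from a single group): C(3,6) + C(6,6) + C(6,6) = 2.
By inclusion–exclusion: 5005 − 1092 + 2 = 3915.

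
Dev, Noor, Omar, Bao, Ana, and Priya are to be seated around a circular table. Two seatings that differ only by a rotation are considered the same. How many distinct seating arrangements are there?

Around a circle, 6 distinct people have 6!/6 = (5)! = 120 rotationally distinct seatings.

120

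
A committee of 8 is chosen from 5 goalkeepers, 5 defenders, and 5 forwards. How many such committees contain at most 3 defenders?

5265

Split by how many defenders are chosen (0 through 3).
Sum: C(5,0)·C(10,8) + C(5,1)·C(10,7) + C(5,2)·C(10,6) + C(5,3)·C(10,5) = 45 + 600 + 2100 + 2520 = 5265.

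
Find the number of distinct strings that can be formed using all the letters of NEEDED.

The 6 letters of NEEDED have repeats: D appearing twice and E appearing 3 times.
So there are 6! / (3!·2!) = 60 distinguishable arrangements.

60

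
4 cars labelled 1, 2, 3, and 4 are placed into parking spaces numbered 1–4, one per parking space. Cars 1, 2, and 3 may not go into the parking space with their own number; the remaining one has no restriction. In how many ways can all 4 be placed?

Let Aᵢ (for i ∈ {1, 2, 3}) be the placements that put car i in its forbidden parking space. Any j of these fix j positions, leaving (4−j)! ways to fill the rest, and there are C(3,j) ways to pick which j.
By inclusion–exclusion, the number of valid placements is Σ_{j=0}^{3} (−1)^j C(3,j)·(4−j)!.
Computing: 24 − 18 + 6 − 1 = 11.

11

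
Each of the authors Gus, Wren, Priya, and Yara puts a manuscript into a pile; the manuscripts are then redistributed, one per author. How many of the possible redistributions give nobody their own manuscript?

9

Count assignments avoiding every fixed point. For any j of the 4 authors fixed to their own manuscript, the other 4−j can be arranged in (4−j)! ways.
By inclusion–exclusion this is Σ_{j=0}^{4} (−1)^j C(4,j)·(4−j)!.
Computing: 24 − 24 + 12 − 4 + 1 = 9.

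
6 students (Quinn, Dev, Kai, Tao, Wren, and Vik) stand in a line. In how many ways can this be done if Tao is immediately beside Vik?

240

Treat {Tao, Vik} as a single unit. There are 5 units to order, and the pair itself can be ordered 2 ways.
So the count is 2·(5)! = 240.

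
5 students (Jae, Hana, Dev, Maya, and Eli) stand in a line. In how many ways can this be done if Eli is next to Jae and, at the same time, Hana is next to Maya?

Treat {Eli,Jae} as one block (2 orders) and {Hana,Maya} as another (2 orders).
That leaves 3 units to arrange: 2 × 2 × 3! = 4 × 6 = 24.

24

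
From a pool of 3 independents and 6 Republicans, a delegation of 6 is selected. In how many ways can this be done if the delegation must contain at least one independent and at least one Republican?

83

Total 6-person selections from all 9: C(9,6) = 84.
Subtract selections that omit an entire group: no independents → C(6,6) = 1; no Republicans → C(3,6) = 0.
Both groups omitted at once is impossible, so 84 − 1 = 83.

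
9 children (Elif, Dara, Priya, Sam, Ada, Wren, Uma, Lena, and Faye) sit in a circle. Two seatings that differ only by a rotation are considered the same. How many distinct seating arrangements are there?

Around a circle, 9 distinct people have 9!/9 = (8)! = 40320 rotationally distinct seatings.

40320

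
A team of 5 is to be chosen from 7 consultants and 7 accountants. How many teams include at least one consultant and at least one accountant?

1960

Total 5-person selections from all 14: C(14,5) = 2002.
Subtract selections that omit an entire group: no consultants → C(7,5) = 21; no accountants → C(7,5) = 21.
Both groups omitted at once is impossible, so 2002 − 42 = 1960.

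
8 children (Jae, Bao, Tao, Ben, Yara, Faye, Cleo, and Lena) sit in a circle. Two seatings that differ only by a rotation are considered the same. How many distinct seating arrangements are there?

5040

Around a circle, 8 distinct people have 8!/8 = (7)! = 5040 rotationally distinct seatings.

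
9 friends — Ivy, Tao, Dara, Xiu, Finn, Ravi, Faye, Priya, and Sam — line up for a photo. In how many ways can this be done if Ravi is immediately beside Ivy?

Treat {Ravi, Ivy} as a single unit. There are 8 units to order, and the pair itself can be ordered 2 ways.
That gives 2 × 8! = 2 × 40320 = 80640.

80640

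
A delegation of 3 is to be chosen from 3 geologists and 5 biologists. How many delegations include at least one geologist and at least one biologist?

45

Unrestricted: C(8,3) = 56 ways to pick any 3 of the 8.
Selections missing a whole group: no geologists → C(5,3) = 10; no biologists → C(3,3) = 1.
Both groups omitted at once is impossible, so 56 − 11 = 45.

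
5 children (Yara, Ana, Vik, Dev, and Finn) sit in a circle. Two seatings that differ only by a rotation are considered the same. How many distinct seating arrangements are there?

Seat Yara anywhere (absorbing the rotational symmetry), then permute the other 4: (4)! = 24.

24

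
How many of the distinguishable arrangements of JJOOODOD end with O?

210

Fix O in the last position and arrange the remaining 7 letters.
Those 7 letters have D appearing twice, J appearing twice, and O appearing 3 times, giving (7)!/(3!·2!·2!) = 210.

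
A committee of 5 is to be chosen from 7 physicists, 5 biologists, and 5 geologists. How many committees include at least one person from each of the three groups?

4375

Unrestricted: C(17,5) = 6188 ways to pick any 5 of the 17.
Selections missing a whole group: no physicists → C(10,5) = 252; no biologists → C(12,5) = 792; no geologists → C(12,5) = 792.
Add back selections omitting two groups (i.e. drawn from a single group): C(7,5) + C(5,5) + C(5,5) = 23.
By inclusion–exclusion: 6188 − 1836 + 23 = 4375.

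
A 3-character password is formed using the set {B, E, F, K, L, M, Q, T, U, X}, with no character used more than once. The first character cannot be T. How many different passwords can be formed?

648

The first character has 10−1 = 9 choices (anything except T).
The remaining 2 characters are filled from the other 9 symbols without repetition: 9 × 8 = 72.
Total: 9 × 72 = 648.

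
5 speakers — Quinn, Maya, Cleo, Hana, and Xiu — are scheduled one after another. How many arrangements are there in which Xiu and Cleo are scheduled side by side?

Treat {Xiu, Cleo} as a single unit. There are 4 units to order, and the pair itself can be ordered 2 ways.
That gives 2 × 4! = 2 × 24 = 48.

48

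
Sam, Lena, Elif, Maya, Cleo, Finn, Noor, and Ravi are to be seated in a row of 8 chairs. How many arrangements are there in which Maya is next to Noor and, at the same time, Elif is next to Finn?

Treat {Maya,Noor} as one block (2 orders) and {Elif,Finn} as another (2 orders).
That leaves 6 units to arrange: 2 × 2 × 6! = 4 × 720 = 2880.

2880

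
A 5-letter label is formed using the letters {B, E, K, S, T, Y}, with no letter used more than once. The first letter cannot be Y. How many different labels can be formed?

600

The first letter has 6−1 = 5 choices (anything except Y).
The remaining 4 letters are filled from the other 5 symbols without repetition: 5 × 4 × 3 × 2 = 120.
Total: 5 × 120 = 600.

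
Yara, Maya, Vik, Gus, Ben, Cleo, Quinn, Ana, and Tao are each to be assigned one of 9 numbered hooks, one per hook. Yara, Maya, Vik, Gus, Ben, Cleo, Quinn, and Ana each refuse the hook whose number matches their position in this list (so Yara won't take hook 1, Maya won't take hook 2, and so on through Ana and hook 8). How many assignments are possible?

Let Aᵢ (for 1 ≤ i ≤ 8) be the placements that put person i in their forbidden hook. Any j of these fix j positions, leaving (9−j)! ways to fill the rest, and there are C(8,j) ways to pick which j.
By inclusion–exclusion, the number of valid placements is Σ_{j=0}^{8} (−1)^j C(8,j)·(9−j)!.
Computing: 362880 − 322560 + 141120 − 40320 + 8400 − 1344 + 168 − 16 + 1 = 148329.

148329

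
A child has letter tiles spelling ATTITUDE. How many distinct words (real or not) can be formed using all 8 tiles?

The 8 letters of ATTITUDE have repeats: T appearing 3 times.
Dividing 8! = 40320 by 3! = 6 for the repeated letters gives 6720.

6720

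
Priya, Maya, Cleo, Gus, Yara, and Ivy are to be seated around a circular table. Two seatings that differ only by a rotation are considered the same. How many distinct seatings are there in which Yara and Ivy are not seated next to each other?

Without the restriction there are (5)! = 120 seatings.
Seatings with Yara beside Ivy: treat them as a block with 2 internal orders, giving 2 × (4)! = 48.
Subtracting, 120 − 48 = 72.

72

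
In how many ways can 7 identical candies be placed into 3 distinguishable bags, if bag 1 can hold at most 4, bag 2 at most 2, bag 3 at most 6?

14

Ignoring the caps, the number of non-negative solutions to x_1+…+x_3 = 7 is C(9,2) = 36.
Subtract solutions that violate a single cap (substitute x_i' = x_i − (cap_i+1)): x_1 ≥ 5 gives C(4,2) = 6; x_2 ≥ 3 gives C(6,2) = 15; x_3 ≥ 7 gives C(2,2) = 1. Together 22.
No two caps can be exceeded simultaneously, so the pair terms are all 0.
By inclusion–exclusion the count is 36 − 22 + 0 = 14.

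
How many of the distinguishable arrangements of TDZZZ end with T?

4

With the last slot taken by T, it remains to arrange the other 4 letters (DZZZ).
Those 4 letters have Z appearing 3 times, giving (4)!/(3!) = 4.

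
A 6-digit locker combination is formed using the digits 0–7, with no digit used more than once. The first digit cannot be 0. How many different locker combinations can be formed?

The first digit has 8−1 = 7 choices (anything except 0).
The remaining 5 digits are filled from the other 7 symbols without repetition: 7 × 6 × 5 × 4 × 3 = 2520.
Total: 7 × 2520 = 17640.

17640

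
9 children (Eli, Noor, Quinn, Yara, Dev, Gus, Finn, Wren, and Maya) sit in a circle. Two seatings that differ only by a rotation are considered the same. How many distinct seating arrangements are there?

40320

Fix one person's seat to break rotational symmetry; the remaining 8 people can be arranged in (8)! = 40320 ways.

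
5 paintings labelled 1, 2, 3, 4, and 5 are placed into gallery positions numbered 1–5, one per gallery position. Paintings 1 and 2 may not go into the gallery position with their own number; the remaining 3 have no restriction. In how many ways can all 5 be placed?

Let Aᵢ (for i ∈ {1, 2}) be the placements that put painting i in its forbidden gallery position. Any j of these fix j positions, leaving (5−j)! ways to fill the rest, and there are C(2,j) ways to pick which j.
By inclusion–exclusion, the number of valid placements is Σ_{j=0}^{2} (−1)^j C(2,j)·(5−j)!.
Computing: 120 − 48 + 6 = 78.

78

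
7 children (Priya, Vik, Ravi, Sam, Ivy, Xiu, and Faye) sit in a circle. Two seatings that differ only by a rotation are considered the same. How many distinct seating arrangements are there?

Around a circle, 7 distinct people have 7!/7 = (6)! = 720 rotationally distinct seatings.

720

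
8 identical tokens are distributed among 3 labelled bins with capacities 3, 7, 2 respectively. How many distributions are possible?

11

Without the upper bounds there are C(10,2) = 45 ways to split 8 among 3 bins.
Subtract solutions that violate a single cap (substitute x_i' = x_i − (cap_i+1)): x_1 ≥ 4 gives C(6,2) = 15; x_2 ≥ 8 gives C(2,2) = 1; x_3 ≥ 3 gives C(7,2) = 21. Together 37.
Add back pairs where two caps are both exceeded: 0 + 3 + 0 = 3.
By inclusion–exclusion the count is 45 − 37 + 3 = 11.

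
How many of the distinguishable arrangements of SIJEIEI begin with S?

60

With the first slot taken by S, it remains to arrange the other 6 letters (IJEIEI).
Those 6 letters have E appearing twice and I appearing 3 times, giving (6)!/(3!·2!) = 60.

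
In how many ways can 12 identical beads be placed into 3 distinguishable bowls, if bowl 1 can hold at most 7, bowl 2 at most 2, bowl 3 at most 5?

Ignoring the caps, the number of non-negative solutions to x_1+…+x_3 = 12 is C(14,2) = 91.
Subtract solutions that violate a single cap (substitute x_i' = x_i − (cap_i+1)): x_1 ≥ 8 gives C(6,2) = 15; x_2 ≥ 3 gives C(11,2) = 55; x_3 ≥ 6 gives C(8,2) = 28. Together 98.
Add back pairs where two caps are both exceeded: 3 + 0 + 10 = 13.
By inclusion–exclusion the count is 91 − 98 + 13 = 6.

6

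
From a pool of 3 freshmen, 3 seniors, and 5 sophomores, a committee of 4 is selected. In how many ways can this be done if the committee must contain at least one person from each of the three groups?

With no constraint there are C(11,4) = 330 possible selections.
Selections missing a whole group: no freshmen → C(8,4) = 70; no seniors → C(8,4) = 70; no sophomores → C(6,4) = 15.
Add back selections omitting two groups (i.e. drawn from a single group): C(3,4) + C(3,4) + C(5,4) = 5.
By inclusion–exclusion: 330 − 155 + 5 = 180.

180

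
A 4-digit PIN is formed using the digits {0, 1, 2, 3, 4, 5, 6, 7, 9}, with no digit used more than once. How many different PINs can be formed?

Choose and order 4 of the 9 symbols: the first digit has 9 options, the next 8, then 7, 6.
9 × 8 × 7 × 6 = 3024.

3024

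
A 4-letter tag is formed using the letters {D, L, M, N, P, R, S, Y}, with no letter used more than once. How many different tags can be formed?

Choose and order 4 of the 8 symbols: the first letter has 8 options, the next 7, then 6, 5.
That product is 8 × 7 × 6 × 5 = 1680.

1680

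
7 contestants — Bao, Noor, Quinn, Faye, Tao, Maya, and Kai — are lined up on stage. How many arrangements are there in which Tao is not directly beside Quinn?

There are 7! = 5040 arrangements in all. If Tao and Quinn are adjacent, merging them into one block gives 2·(6)! = 1440 arrangements.
Complementary counting: 5040 − 1440 = 3600.

3600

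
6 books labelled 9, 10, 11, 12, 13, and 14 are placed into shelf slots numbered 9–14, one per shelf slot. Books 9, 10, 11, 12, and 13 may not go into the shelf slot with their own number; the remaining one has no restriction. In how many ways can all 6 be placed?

Let Aᵢ (for 9 ≤ i ≤ 13) be the placements that put book i in its forbidden shelf slot. Any j of these fix j positions, leaving (6−j)! ways to fill the rest, and there are C(5,j) ways to pick which j.
By inclusion–exclusion, the number of valid placements is Σ_{j=0}^{5} (−1)^j C(5,j)·(6−j)!.
Computing: 720 − 600 + 240 − 60 + 10 − 1 = 309.

309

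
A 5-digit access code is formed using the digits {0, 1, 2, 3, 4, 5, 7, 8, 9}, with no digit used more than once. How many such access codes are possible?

With no repetition, fill the 5 digits in order: 9 choices, then 8, down to 5.
That product is 9 × 8 × 7 × 6 × 5 = 15120.

15120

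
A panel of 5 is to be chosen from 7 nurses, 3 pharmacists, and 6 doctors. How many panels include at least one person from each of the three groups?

2730

Total 5-person selections from all 16: C(16,5) = 4368.
Selections missing a whole group: no nurses → C(9,5) = 126; no pharmacists → C(13,5) = 1287; no doctors → C(10,5) = 252.
Add back selections omitting two groups (i.e. drawn from a single group): C(7,5) + C(3,5) + C(6,5) = 27.
By inclusion–exclusion: 4368 − 1665 + 27 = 2730.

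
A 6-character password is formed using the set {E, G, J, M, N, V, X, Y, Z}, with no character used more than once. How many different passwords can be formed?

This is a permutation of 6 out of 9: P(9,6) = 9!/3!.
That product is 9 × 8 × 7 × 6 × 5 × 4 = 60480.

60480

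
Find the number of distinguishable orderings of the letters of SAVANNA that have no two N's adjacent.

Total arrangements of SAVANNA: 7!/(3!·2!) = 420.
If the two N's are adjacent, glue them into one block, leaving 6 items to arrange: (6)!/(3!) = 120 ways.
Subtracting, 420 − 120 = 300 arrangements keep the N's apart.

300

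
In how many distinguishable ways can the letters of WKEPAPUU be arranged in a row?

10080

The 8 letters of WKEPAPUU have repeats: P appearing twice and U appearing twice.
Dividing 8! = 40320 by 2!·2! = 4 for the repeated letters gives 10080.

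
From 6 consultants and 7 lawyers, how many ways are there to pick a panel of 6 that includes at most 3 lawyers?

Split by how many lawyers are chosen (0 through 3).
Sum: C(7,0)·C(6,6) + C(7,1)·C(6,5) + C(7,2)·C(6,4) + C(7,3)·C(6,3) = 1 + 42 + 315 + 700 = 1058.

1058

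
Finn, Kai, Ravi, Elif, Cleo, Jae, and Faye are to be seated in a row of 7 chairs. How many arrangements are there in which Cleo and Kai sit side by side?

Place the 5 others and the Cleo-Kai pair as 6 objects in a line; the pair has 2 internal arrangements.
So the count is 2·(6)! = 1440.

1440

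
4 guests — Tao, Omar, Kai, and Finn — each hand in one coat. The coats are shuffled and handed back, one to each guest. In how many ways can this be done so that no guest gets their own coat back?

9

This is the derangement count D_4: permutations of 4 items with no fixed point.
By inclusion–exclusion this is Σ_{j=0}^{4} (−1)^j C(4,j)·(4−j)!.
Computing: 24 − 24 + 12 − 4 + 1 = 9.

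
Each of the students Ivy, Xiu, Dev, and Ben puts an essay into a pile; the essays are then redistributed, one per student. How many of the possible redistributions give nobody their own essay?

9

Let Aᵢ be the assignments in which student i gets their own essay. We want the size of the complement of A₁∪…∪A_4.
By inclusion–exclusion this is Σ_{j=0}^{4} (−1)^j C(4,j)·(4−j)!.
Computing: 24 − 24 + 12 − 4 + 1 = 9.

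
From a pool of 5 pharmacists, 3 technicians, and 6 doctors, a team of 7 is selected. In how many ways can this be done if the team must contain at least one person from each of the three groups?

With no constraint there are C(14,7) = 3432 possible selections.
Selections missing a whole group: no pharmacists → C(9,7) = 36; no technicians → C(11,7) = 330; no doctors → C(8,7) = 8.
Add back selections omitting two groups (i.e. drawn from a single group): C(5,7) + C(3,7) + C(6,7) = 0.
By inclusion–exclusion: 3432 − 374 + 0 = 3058.

3058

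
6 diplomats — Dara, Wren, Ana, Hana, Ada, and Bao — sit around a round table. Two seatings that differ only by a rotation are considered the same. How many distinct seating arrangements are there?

Fix one person's seat to break rotational symmetry; the remaining 5 people can be arranged in (5)! = 120 ways.

120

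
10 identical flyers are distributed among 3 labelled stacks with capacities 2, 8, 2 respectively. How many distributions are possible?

6

Ignoring the caps, the number of non-negative solutions to x_1+…+x_3 = 10 is C(12,2) = 66.
Subtract solutions that violate a single cap (substitute x_i' = x_i − (cap_i+1)): x_1 ≥ 3 gives C(9,2) = 36; x_2 ≥ 9 gives C(3,2) = 3; x_3 ≥ 3 gives C(9,2) = 36. Together 75.
Add back pairs where two caps are both exceeded: 0 + 15 + 0 = 15.
By inclusion–exclusion the count is 66 − 75 + 15 = 6.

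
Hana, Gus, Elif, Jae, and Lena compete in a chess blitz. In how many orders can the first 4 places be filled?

There are 5 choices for 1st place, 4 for 2nd, and so on down to 2 for position 4.
That gives 5 × 4 × 3 × 2 = 120.

120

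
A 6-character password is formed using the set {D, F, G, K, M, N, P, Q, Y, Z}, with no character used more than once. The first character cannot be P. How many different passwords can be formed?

The first character has 10−1 = 9 choices (anything except P).
The remaining 5 characters are filled from the other 9 symbols without repetition: 9 × 8 × 7 × 6 × 5 = 15120.
Total: 9 × 15120 = 136080.

136080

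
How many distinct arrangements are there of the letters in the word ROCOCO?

ROCOCO has 6 letters with C appearing twice and O appearing 3 times.
The number of distinct arrangements is 6!/(3!·2!) = 720/12 = 60.

60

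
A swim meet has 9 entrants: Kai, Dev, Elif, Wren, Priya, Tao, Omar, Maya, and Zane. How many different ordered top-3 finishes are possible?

This is an ordered selection of 3 from 9: P(9,3).
That gives 9 × 8 × 7 = 504.

504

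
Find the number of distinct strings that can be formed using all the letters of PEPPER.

60

PEPPER has 6 letters with E appearing twice and P appearing 3 times.
The number of distinct arrangements is 6!/(3!·2!) = 720/12 = 60.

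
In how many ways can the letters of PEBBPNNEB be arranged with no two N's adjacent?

Total arrangements of PEBBPNNEB: 9!/(3!·2!·2!·2!) = 7560.
If the two N's are adjacent, glue them into one block, leaving 8 items to arrange: (8)!/(3!·2!·2!) = 1680 ways.
Hence 7560 − 1680 = 5880.

5880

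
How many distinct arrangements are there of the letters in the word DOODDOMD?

280

Letter multiplicities in DOODDOMD: D×4, M×1, O×3.
Dividing 8! = 40320 by 4!·3! = 144 for the repeated letters gives 280.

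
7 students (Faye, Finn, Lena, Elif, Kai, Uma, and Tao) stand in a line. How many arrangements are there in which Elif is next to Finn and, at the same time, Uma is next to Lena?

480

Treat {Elif,Finn} as one block (2 orders) and {Uma,Lena} as another (2 orders).
That leaves 5 units to arrange: 2 × 2 × 5! = 4 × 120 = 480.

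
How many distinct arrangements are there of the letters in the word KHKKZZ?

Letter multiplicities in KHKKZZ: H×1, K×3, Z×2.
Dividing 6! = 720 by 3!·2! = 12 for the repeated letters gives 60.

60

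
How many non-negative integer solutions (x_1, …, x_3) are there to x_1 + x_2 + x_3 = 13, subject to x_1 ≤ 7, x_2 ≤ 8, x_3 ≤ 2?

Without the upper bounds there are C(15,2) = 105 ways to split 13 among 3 variables.
Subtract solutions that violate a single cap (substitute x_i' = x_i − (cap_i+1)): x_1 ≥ 8 gives C(7,2) = 21; x_2 ≥ 9 gives C(6,2) = 15; x_3 ≥ 3 gives C(12,2) = 66. Together 102.
Add back pairs where two caps are both exceeded: 0 + 6 + 3 = 9.
By inclusion–exclusion the count is 105 − 102 + 9 = 12.

12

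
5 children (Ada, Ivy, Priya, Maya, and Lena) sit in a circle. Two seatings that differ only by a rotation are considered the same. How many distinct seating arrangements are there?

24

Around a circle, 5 distinct people have 5!/5 = (4)! = 24 rotationally distinct seatings.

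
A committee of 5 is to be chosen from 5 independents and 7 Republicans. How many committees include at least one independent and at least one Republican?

Total 5-person selections from all 12: C(12,5) = 792.
Subtract selections that omit an entire group: no independents → C(7,5) = 21; no Republicans → C(5,5) = 1.
Both groups omitted at once is impossible, so 792 − 22 = 770.

770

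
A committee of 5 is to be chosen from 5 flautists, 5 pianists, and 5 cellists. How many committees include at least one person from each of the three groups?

2250

Unrestricted: C(15,5) = 3003 ways to pick any 5 of the 15.
Subtract selections that omit an entire group: no flautists → C(10,5) = 252; no pianists → C(10,5) = 252; no cellists → C(10,5) = 252.
Add back selections omitting two groups (i.e. drawn from a single group): C(5,5) + C(5,5) + C(5,5) = 3.
By inclusion–exclusion: 3003 − 756 + 3 = 2250.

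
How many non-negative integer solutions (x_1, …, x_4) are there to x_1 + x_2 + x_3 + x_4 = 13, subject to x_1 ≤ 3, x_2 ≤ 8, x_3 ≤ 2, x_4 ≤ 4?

Ignoring the caps, the number of non-negative solutions to x_1+…+x_4 = 13 is C(16,3) = 560.
Subtract solutions that violate a single cap (substitute x_i' = x_i − (cap_i+1)): x_1 ≥ 4 gives C(12,3) = 220; x_2 ≥ 9 gives C(7,3) = 35; x_3 ≥ 3 gives C(13,3) = 286; x_4 ≥ 5 gives C(11,3) = 165. Together 706.
Add back pairs where two caps are both exceeded: 1 + 84 + 35 + 4 + 0 + 56 = 180.
Subtract triples: 0 + 0 + 4 + 0 = 4.
By inclusion–exclusion the count is 560 − 706 + 180 − 4 = 30.

30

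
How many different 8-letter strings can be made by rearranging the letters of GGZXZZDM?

3360

Letter multiplicities in GGZXZZDM: D×1, G×2, M×1, X×1, Z×3.
The number of distinct arrangements is 8!/(3!·2!) = 40320/12 = 3360.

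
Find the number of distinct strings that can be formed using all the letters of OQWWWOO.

140

The 7 letters of OQWWWOO have repeats: O appearing 3 times and W appearing 3 times.
Dividing 7! = 5040 by 3!·3! = 36 for the repeated letters gives 140.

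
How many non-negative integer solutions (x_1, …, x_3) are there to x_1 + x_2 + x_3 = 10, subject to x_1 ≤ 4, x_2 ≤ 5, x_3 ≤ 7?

By stars and bars, unrestricted non-negative solutions to x_1+…+x_3 = 10 number C(10+2,2) = 66.
Subtract solutions that violate a single cap (substitute x_i' = x_i − (cap_i+1)): x_1 ≥ 5 gives C(7,2) = 21; x_2 ≥ 6 gives C(6,2) = 15; x_3 ≥ 8 gives C(4,2) = 6. Together 42.
No two caps can be exceeded simultaneously, so the pair terms are all 0.
By inclusion–exclusion the count is 66 − 42 + 0 = 24.

24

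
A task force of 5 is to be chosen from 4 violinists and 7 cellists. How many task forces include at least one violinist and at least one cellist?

Unrestricted: C(11,5) = 462 ways to pick any 5 of the 11.
Subtract selections that omit an entire group: no violinists → C(7,5) = 21; no cellists → C(4,5) = 0.
Both groups omitted at once is impossible, so 462 − 21 = 441.

441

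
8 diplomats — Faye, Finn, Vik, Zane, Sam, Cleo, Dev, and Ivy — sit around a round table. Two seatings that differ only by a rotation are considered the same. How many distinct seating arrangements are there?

5040

Around a circle, 8 distinct people have 8!/8 = (7)! = 5040 rotationally distinct seatings.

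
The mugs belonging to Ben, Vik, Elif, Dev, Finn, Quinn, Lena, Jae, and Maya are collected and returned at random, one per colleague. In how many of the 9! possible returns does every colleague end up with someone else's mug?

Count assignments avoiding every fixed point. For any j of the 9 colleagues fixed to their own mug, the other 9−j can be arranged in (9−j)! ways.
By inclusion–exclusion this is Σ_{j=0}^{9} (−1)^j C(9,j)·(9−j)!.
Computing: 362880 − 362880 + 181440 − 60480 + 15120 − 3024 + 504 − 72 + 9 − 1 = 133496.

133496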